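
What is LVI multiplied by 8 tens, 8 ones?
Convert LVI (Roman numeral) → 50 + 5 + 1 = 56 (decimal)
Convert 8 tens, 8 ones (place-value notation) → 8×10 + 8 = 88 (decimal)
Compute 56 × 88 = 4928
4928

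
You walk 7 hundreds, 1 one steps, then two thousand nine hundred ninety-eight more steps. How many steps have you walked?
Convert 7 hundreds, 1 one (place-value notation) → 7×100 + 1 = 701 (decimal)
Convert two thousand nine hundred ninety-eight (English words) → 2×1000 + 9×100 + 98 = 2998 (decimal)
Compute 701 + 2998 = 3699
3699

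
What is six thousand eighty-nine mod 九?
Convert six thousand eighty-nine (English words) → 6×1000 + 89 = 6089 (decimal)
Convert 九 (Chinese numeral) → 9 (decimal)
Compute 6089 mod 9 = 5
5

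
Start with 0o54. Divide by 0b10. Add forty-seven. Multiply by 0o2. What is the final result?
Convert 0o54 (octal) → 5×8 + 4 = 44 (decimal)
Start: 44
Convert 0b10 (binary) → 2 (decimal)
44 ÷ 2 = 22
Convert forty-seven (English words) → 47 (decimal)
22 + 47 = 69
Convert 0o2 (octal) → 2 (decimal)
69 × 2 = 138
138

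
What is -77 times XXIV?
Convert XXIV (Roman numeral) → 10 + 10 + 4 = 24 (decimal)
Compute -77 × 24 = -1848
-1848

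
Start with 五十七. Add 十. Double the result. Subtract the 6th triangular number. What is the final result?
Convert 五十七 (Chinese numeral) → 5×10 + 7 = 57 (decimal)
Start: 57
Convert 十 (Chinese numeral) → 1×10 = 10 (decimal)
57 + 10 = 67
67 × 2 = 134
Convert the 6th triangular number (triangular index) → 6×7/2 = 21 (decimal)
134 - 21 = 113
113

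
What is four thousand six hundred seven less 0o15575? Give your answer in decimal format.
Convert four thousand six hundred seven (English words) → 4×1000 + 6×100 + 7 = 4607 (decimal)
Convert 0o15575 (octal) → 1×4096 + 5×512 + 5×64 + 7×8 + 5 = 7037 (decimal)
Compute 4607 - 7037 = -2430
-2430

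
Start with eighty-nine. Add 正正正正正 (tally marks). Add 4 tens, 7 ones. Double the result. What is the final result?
Convert eighty-nine (English words) → 89 (decimal)
Start: 89
Convert 正正正正正 (tally marks) → 5 + 5 + 5 + 5 + 5 = 25 (decimal)
89 + 25 = 114
Convert 4 tens, 7 ones (place-value notation) → 4×10 + 7 = 47 (decimal)
114 + 47 = 161
161 × 2 = 322
322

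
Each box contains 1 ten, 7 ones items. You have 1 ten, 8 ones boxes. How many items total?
Convert 1 ten, 7 ones (place-value notation) → 1×10 + 7 = 17 (decimal)
Convert 1 ten, 8 ones (place-value notation) → 1×10 + 8 = 18 (decimal)
Compute 17 × 18 = 306
306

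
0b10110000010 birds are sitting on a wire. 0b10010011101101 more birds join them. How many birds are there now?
Convert 0b10110000010 (binary) → 1024 + 256 + 128 + 2 = 1410 (decimal)
Convert 0b10010011101101 (binary) → 8192 + 1024 + 128 + 64 + 32 + 8 + 4 + 1 = 9453 (decimal)
Compute 1410 + 9453 = 10863
10863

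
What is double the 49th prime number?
The 49th prime number = 227
Compute 227 × 2 = 454
454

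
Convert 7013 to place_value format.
Convert 7013 (decimal) → 7013 = 7×1000 + 1×10 + 3 → 7 thousands, 1 ten, 3 ones (place-value notation)
7 thousands, 1 ten, 3 ones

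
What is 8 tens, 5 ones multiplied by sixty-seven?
Convert 8 tens, 5 ones (place-value notation) → 8×10 + 5 = 85 (decimal)
Convert sixty-seven (English words) → 67 (decimal)
Compute 85 × 67 = 5695
5695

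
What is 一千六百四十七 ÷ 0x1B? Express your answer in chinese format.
Convert 一千六百四十七 (Chinese numeral) → 1×1000 + 6×100 + 4×10 + 7 = 1647 (decimal)
Convert 0x1B (hexadecimal) → 1×16 + 11 = 27 (decimal)
Compute 1647 ÷ 27 = 61
Convert 61 (decimal) → 61 = 6×10 + 1 → 六十一 (Chinese numeral)
六十一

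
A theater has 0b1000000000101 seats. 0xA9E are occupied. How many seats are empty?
Convert 0b1000000000101 (binary) → 4096 + 4 + 1 = 4101 (decimal)
Convert 0xA9E (hexadecimal) → 10×256 + 9×16 + 14 = 2718 (decimal)
Compute 4101 - 2718 = 1383
1383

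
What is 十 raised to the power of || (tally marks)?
Convert 十 (Chinese numeral) → 1×10 = 10 (decimal)
Convert || (tally marks) → 2 (decimal)
Compute 10 ^ 2 = 100
100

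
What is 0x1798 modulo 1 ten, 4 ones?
Convert 0x1798 (hexadecimal) → 1×4096 + 7×256 + 9×16 + 8 = 6040 (decimal)
Convert 1 ten, 4 ones (place-value notation) → 1×10 + 4 = 14 (decimal)
Compute 6040 mod 14 = 6
6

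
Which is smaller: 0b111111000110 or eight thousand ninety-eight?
Convert 0b111111000110 (binary) → 2048 + 1024 + 512 + 256 + 128 + 64 + 4 + 2 = 4038 (decimal)
Convert eight thousand ninety-eight (English words) → 8×1000 + 98 = 8098 (decimal)
Compare 4038 vs 8098: smaller = 4038
4038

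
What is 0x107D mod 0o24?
Convert 0x107D (hexadecimal) → 1×4096 + 7×16 + 13 = 4221 (decimal)
Convert 0o24 (octal) → 2×8 + 4 = 20 (decimal)
Compute 4221 mod 20 = 1
1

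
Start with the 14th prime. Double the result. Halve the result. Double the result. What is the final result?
Convert the 14th prime (prime index) → 43 (decimal)
Start: 43
43 × 2 = 86
86 ÷ 2 = 43
43 × 2 = 86
86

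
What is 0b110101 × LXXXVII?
Convert 0b110101 (binary) → 32 + 16 + 4 + 1 = 53 (decimal)
Convert LXXXVII (Roman numeral) → 50 + 10 + 10 + 10 + 5 + 1 + 1 = 87 (decimal)
Compute 53 × 87 = 4611
4611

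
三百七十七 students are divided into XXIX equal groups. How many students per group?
Convert 三百七十七 (Chinese numeral) → 3×100 + 7×10 + 7 = 377 (decimal)
Convert XXIX (Roman numeral) → 10 + 10 + 9 = 29 (decimal)
Compute 377 ÷ 29 = 13
13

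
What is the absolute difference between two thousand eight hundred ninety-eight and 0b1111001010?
Convert two thousand eight hundred ninety-eight (English words) → 2×1000 + 8×100 + 98 = 2898 (decimal)
Convert 0b1111001010 (binary) → 512 + 256 + 128 + 64 + 8 + 2 = 970 (decimal)
Compute |2898 - 970| = 1928
1928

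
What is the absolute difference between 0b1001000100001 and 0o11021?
Convert 0b1001000100001 (binary) → 4096 + 512 + 32 + 1 = 4641 (decimal)
Convert 0o11021 (octal) → 1×4096 + 1×512 + 2×8 + 1 = 4625 (decimal)
Compute |4641 - 4625| = 16
16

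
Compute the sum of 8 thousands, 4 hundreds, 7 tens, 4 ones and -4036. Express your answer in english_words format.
Convert 8 thousands, 4 hundreds, 7 tens, 4 ones (place-value notation) → 8×1000 + 4×100 + 7×10 + 4 = 8474 (decimal)
Compute 8474 + -4036 = 4438
Convert 4438 (decimal) → 4438 = 4×1000 + 4×100 + 38 → four thousand four hundred thirty-eight (English words)
four thousand four hundred thirty-eight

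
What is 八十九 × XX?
Convert 八十九 (Chinese numeral) → 8×10 + 9 = 89 (decimal)
Convert XX (Roman numeral) → 10 + 10 = 20 (decimal)
Compute 89 × 20 = 1780
1780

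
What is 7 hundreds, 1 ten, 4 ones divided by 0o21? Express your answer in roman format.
Convert 7 hundreds, 1 ten, 4 ones (place-value notation) → 7×100 + 1×10 + 4 = 714 (decimal)
Convert 0o21 (octal) → 2×8 + 1 = 17 (decimal)
Compute 714 ÷ 17 = 42
Convert 42 (decimal) → 42 = 40 + 1 + 1 → XLII (Roman numeral)
XLII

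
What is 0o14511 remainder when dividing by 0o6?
Convert 0o14511 (octal) → 1×4096 + 4×512 + 5×64 + 1×8 + 1 = 6473 (decimal)
Convert 0o6 (octal) → 6 (decimal)
Compute 6473 mod 6 = 5
5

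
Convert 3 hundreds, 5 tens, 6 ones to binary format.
Convert 3 hundreds, 5 tens, 6 ones (place-value notation) → 3×100 + 5×10 + 6 = 356 (decimal)
Convert 356 (decimal) → 356 = 256 + 64 + 32 + 4 → 0b101100100 (binary)
0b101100100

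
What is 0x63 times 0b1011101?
Convert 0x63 (hexadecimal) → 6×16 + 3 = 99 (decimal)
Convert 0b1011101 (binary) → 64 + 16 + 8 + 4 + 1 = 93 (decimal)
Compute 99 × 93 = 9207
9207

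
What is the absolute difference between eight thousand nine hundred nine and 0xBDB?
Convert eight thousand nine hundred nine (English words) → 8×1000 + 9×100 + 9 = 8909 (decimal)
Convert 0xBDB (hexadecimal) → 11×256 + 13×16 + 11 = 3035 (decimal)
Compute |8909 - 3035| = 5874
5874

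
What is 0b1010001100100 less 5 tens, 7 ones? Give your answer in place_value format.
Convert 0b1010001100100 (binary) → 4096 + 1024 + 64 + 32 + 4 = 5220 (decimal)
Convert 5 tens, 7 ones (place-value notation) → 5×10 + 7 = 57 (decimal)
Compute 5220 - 57 = 5163
Convert 5163 (decimal) → 5163 = 5×1000 + 1×100 + 6×10 + 3 → 5 thousands, 1 hundred, 6 tens, 3 ones (place-value notation)
5 thousands, 1 hundred, 6 tens, 3 ones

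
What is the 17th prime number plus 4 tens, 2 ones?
The 17th prime number = 59
Convert 4 tens, 2 ones (place-value notation) → 4×10 + 2 = 42 (decimal)
Compute 59 + 42 = 101
101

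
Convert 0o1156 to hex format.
Convert 0o1156 (octal) → 1×512 + 1×64 + 5×8 + 6 = 622 (decimal)
Convert 622 (decimal) → 622 = 2×256 + 6×16 + 14 → 0x26E (hexadecimal)
0x26E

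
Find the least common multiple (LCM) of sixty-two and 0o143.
Convert sixty-two (English words) → 62 (decimal)
Convert 0o143 (octal) → 1×64 + 4×8 + 3 = 99 (decimal)
Compute lcm(62, 99) = 6138
6138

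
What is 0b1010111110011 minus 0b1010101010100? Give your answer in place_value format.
Convert 0b1010111110011 (binary) → 4096 + 1024 + 256 + 128 + 64 + 32 + 16 + 2 + 1 = 5619 (decimal)
Convert 0b1010101010100 (binary) → 4096 + 1024 + 256 + 64 + 16 + 4 = 5460 (decimal)
Compute 5619 - 5460 = 159
Convert 159 (decimal) → 159 = 1×100 + 5×10 + 9 → 1 hundred, 5 tens, 9 ones (place-value notation)
1 hundred, 5 tens, 9 ones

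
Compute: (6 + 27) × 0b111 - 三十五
Convert 0b111 (binary) → 4 + 2 + 1 = 7 (decimal)
Convert 三十五 (Chinese numeral) → 3×10 + 5 = 35 (decimal)
Expression in decimal: (6 + 27) × 7 - 35
Parentheses first: 6 + 27 = 33
Multiply: 33 × 7 = 231
Subtract: 231 - 35 = 196
196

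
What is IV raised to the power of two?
Convert IV (Roman numeral) → 4 (decimal)
Convert two (English words) → 2 (decimal)
Compute 4 ^ 2 = 16
16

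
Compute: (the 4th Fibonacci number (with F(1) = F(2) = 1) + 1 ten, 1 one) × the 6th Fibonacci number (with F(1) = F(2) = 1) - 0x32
Convert the 4th Fibonacci number (with F(1) = F(2) = 1) (Fibonacci index) → 1, 1, 2, 3 → 3 (decimal)
Convert 1 ten, 1 one (place-value notation) → 1×10 + 1 = 11 (decimal)
Convert the 6th Fibonacci number (with F(1) = F(2) = 1) (Fibonacci index) → 1, 1, 2, 3, 5, 8 → 8 (decimal)
Convert 0x32 (hexadecimal) → 3×16 + 2 = 50 (decimal)
Expression in decimal: (3 + 11) × 8 - 50
Parentheses first: 3 + 11 = 14
Multiply: 14 × 8 = 112
Subtract: 112 - 50 = 62
62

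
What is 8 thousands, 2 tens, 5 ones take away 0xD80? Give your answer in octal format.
Convert 8 thousands, 2 tens, 5 ones (place-value notation) → 8×1000 + 2×10 + 5 = 8025 (decimal)
Convert 0xD80 (hexadecimal) → 13×256 + 8×16 = 3456 (decimal)
Compute 8025 - 3456 = 4569
Convert 4569 (decimal) → 4569 = 1×4096 + 7×64 + 3×8 + 1 → 0o10731 (octal)
0o10731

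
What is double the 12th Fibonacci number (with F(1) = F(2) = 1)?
The 12th Fibonacci number (with F(1) = F(2) = 1): 1, 1, 2, 3, 5, 8, 13, 21, 34, 55, 89, 144 → 144
Compute 144 × 2 = 288
288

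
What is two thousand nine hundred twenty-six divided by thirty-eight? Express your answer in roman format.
Convert two thousand nine hundred twenty-six (English words) → 2×1000 + 9×100 + 26 = 2926 (decimal)
Convert thirty-eight (English words) → 38 (decimal)
Compute 2926 ÷ 38 = 77
Convert 77 (decimal) → 77 = 50 + 10 + 10 + 5 + 1 + 1 → LXXVII (Roman numeral)
LXXVII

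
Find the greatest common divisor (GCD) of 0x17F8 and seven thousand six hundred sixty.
Convert 0x17F8 (hexadecimal) → 1×4096 + 7×256 + 15×16 + 8 = 6136 (decimal)
Convert seven thousand six hundred sixty (English words) → 7×1000 + 6×100 + 60 = 7660 (decimal)
Compute gcd(6136, 7660) = 4
4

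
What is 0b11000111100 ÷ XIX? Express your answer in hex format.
Convert 0b11000111100 (binary) → 1024 + 512 + 32 + 16 + 8 + 4 = 1596 (decimal)
Convert XIX (Roman numeral) → 10 + 9 = 19 (decimal)
Compute 1596 ÷ 19 = 84
Convert 84 (decimal) → 84 = 5×16 + 4 → 0x54 (hexadecimal)
0x54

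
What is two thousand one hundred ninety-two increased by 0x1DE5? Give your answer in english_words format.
Convert two thousand one hundred ninety-two (English words) → 2×1000 + 1×100 + 92 = 2192 (decimal)
Convert 0x1DE5 (hexadecimal) → 1×4096 + 13×256 + 14×16 + 5 = 7653 (decimal)
Compute 2192 + 7653 = 9845
Convert 9845 (decimal) → 9845 = 9×1000 + 8×100 + 45 → nine thousand eight hundred forty-five (English words)
nine thousand eight hundred forty-five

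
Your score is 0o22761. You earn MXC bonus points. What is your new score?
Convert 0o22761 (octal) → 2×4096 + 2×512 + 7×64 + 6×8 + 1 = 9713 (decimal)
Convert MXC (Roman numeral) → 1000 + 90 = 1090 (decimal)
Compute 9713 + 1090 = 10803
10803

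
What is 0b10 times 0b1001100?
Convert 0b10 (binary) → 2 (decimal)
Convert 0b1001100 (binary) → 64 + 8 + 4 = 76 (decimal)
Compute 2 × 76 = 152
152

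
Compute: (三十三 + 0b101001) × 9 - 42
Convert 三十三 (Chinese numeral) → 3×10 + 3 = 33 (decimal)
Convert 0b101001 (binary) → 32 + 8 + 1 = 41 (decimal)
Expression in decimal: (33 + 41) × 9 - 42
Parentheses first: 33 + 41 = 74
Multiply: 74 × 9 = 666
Subtract: 666 - 42 = 624
624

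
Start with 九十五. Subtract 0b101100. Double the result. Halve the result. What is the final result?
Convert 九十五 (Chinese numeral) → 9×10 + 5 = 95 (decimal)
Start: 95
Convert 0b101100 (binary) → 32 + 8 + 4 = 44 (decimal)
95 - 44 = 51
51 × 2 = 102
102 ÷ 2 = 51
51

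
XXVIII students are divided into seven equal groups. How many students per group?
Convert XXVIII (Roman numeral) → 10 + 10 + 5 + 1 + 1 + 1 = 28 (decimal)
Convert seven (English words) → 7 (decimal)
Compute 28 ÷ 7 = 4
4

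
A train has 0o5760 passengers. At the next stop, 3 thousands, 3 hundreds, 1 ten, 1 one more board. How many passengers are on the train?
Convert 0o5760 (octal) → 5×512 + 7×64 + 6×8 = 3056 (decimal)
Convert 3 thousands, 3 hundreds, 1 ten, 1 one (place-value notation) → 3×1000 + 3×100 + 1×10 + 1 = 3311 (decimal)
Compute 3056 + 3311 = 6367
6367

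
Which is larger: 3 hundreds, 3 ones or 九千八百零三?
Convert 3 hundreds, 3 ones (place-value notation) → 3×100 + 3 = 303 (decimal)
Convert 九千八百零三 (Chinese numeral) → 9×1000 + 8×100 + 3 = 9803 (decimal)
Compare 303 vs 9803: larger = 9803
9803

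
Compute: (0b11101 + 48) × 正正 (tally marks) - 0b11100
Convert 0b11101 (binary) → 16 + 8 + 4 + 1 = 29 (decimal)
Convert 正正 (tally marks) → 5 + 5 = 10 (decimal)
Convert 0b11100 (binary) → 16 + 8 + 4 = 28 (decimal)
Expression in decimal: (29 + 48) × 10 - 28
Parentheses first: 29 + 48 = 77
Multiply: 77 × 10 = 770
Subtract: 770 - 28 = 742
742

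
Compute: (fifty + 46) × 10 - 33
Convert fifty (English words) → 50 (decimal)
Expression in decimal: (50 + 46) × 10 - 33
Parentheses first: 50 + 46 = 96
Multiply: 96 × 10 = 960
Subtract: 960 - 33 = 927
927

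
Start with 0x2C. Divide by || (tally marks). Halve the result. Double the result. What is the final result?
Convert 0x2C (hexadecimal) → 2×16 + 12 = 44 (decimal)
Start: 44
Convert || (tally marks) → 2 (decimal)
44 ÷ 2 = 22
22 ÷ 2 = 11
11 × 2 = 22
22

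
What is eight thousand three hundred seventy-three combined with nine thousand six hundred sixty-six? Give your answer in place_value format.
Convert eight thousand three hundred seventy-three (English words) → 8×1000 + 3×100 + 73 = 8373 (decimal)
Convert nine thousand six hundred sixty-six (English words) → 9×1000 + 6×100 + 66 = 9666 (decimal)
Compute 8373 + 9666 = 18039
Convert 18039 (decimal) → 18039 = 18×1000 + 3×10 + 9 → 18 thousands, 3 tens, 9 ones (place-value notation)
18 thousands, 3 tens, 9 ones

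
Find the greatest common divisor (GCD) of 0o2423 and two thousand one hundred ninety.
Convert 0o2423 (octal) → 2×512 + 4×64 + 2×8 + 3 = 1299 (decimal)
Convert two thousand one hundred ninety (English words) → 2×1000 + 1×100 + 90 = 2190 (decimal)
Compute gcd(1299, 2190) = 3
3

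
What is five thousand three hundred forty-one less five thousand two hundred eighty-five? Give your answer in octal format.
Convert five thousand three hundred forty-one (English words) → 5×1000 + 3×100 + 41 = 5341 (decimal)
Convert five thousand two hundred eighty-five (English words) → 5×1000 + 2×100 + 85 = 5285 (decimal)
Compute 5341 - 5285 = 56
Convert 56 (decimal) → 56 = 7×8 → 0o70 (octal)
0o70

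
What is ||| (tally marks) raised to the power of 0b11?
Convert ||| (tally marks) → 3 (decimal)
Convert 0b11 (binary) → 2 + 1 = 3 (decimal)
Compute 3 ^ 3 = 27
27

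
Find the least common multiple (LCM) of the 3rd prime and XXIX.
Convert the 3rd prime (prime index) → 5 (decimal)
Convert XXIX (Roman numeral) → 10 + 10 + 9 = 29 (decimal)
Compute lcm(5, 29) = 145
145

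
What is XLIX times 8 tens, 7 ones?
Convert XLIX (Roman numeral) → 40 + 9 = 49 (decimal)
Convert 8 tens, 7 ones (place-value notation) → 8×10 + 7 = 87 (decimal)
Compute 49 × 87 = 4263
4263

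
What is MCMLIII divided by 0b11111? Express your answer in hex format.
Convert MCMLIII (Roman numeral) → 1000 + 900 + 50 + 1 + 1 + 1 = 1953 (decimal)
Convert 0b11111 (binary) → 16 + 8 + 4 + 2 + 1 = 31 (decimal)
Compute 1953 ÷ 31 = 63
Convert 63 (decimal) → 63 = 3×16 + 15 → 0x3F (hexadecimal)
0x3F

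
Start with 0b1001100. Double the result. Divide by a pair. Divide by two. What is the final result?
Convert 0b1001100 (binary) → 64 + 8 + 4 = 76 (decimal)
Start: 76
76 × 2 = 152
Convert a pair (colloquial) → 2 (decimal)
152 ÷ 2 = 76
Convert two (English words) → 2 (decimal)
76 ÷ 2 = 38
38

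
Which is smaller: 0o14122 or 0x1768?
Convert 0o14122 (octal) → 1×4096 + 4×512 + 1×64 + 2×8 + 2 = 6226 (decimal)
Convert 0x1768 (hexadecimal) → 1×4096 + 7×256 + 6×16 + 8 = 5992 (decimal)
Compare 6226 vs 5992: smaller = 5992
5992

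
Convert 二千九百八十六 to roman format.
Convert 二千九百八十六 (Chinese numeral) → 2×1000 + 9×100 + 8×10 + 6 = 2986 (decimal)
Convert 2986 (decimal) → 2986 = 1000 + 1000 + 900 + 50 + 10 + 10 + 10 + 5 + 1 → MMCMLXXXVI (Roman numeral)
MMCMLXXXVI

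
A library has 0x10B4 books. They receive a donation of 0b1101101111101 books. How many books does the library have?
Convert 0x10B4 (hexadecimal) → 1×4096 + 11×16 + 4 = 4276 (decimal)
Convert 0b1101101111101 (binary) → 4096 + 2048 + 512 + 256 + 64 + 32 + 16 + 8 + 4 + 1 = 7037 (decimal)
Compute 4276 + 7037 = 11313
11313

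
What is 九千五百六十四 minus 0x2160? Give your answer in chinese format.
Convert 九千五百六十四 (Chinese numeral) → 9×1000 + 5×100 + 6×10 + 4 = 9564 (decimal)
Convert 0x2160 (hexadecimal) → 2×4096 + 1×256 + 6×16 = 8544 (decimal)
Compute 9564 - 8544 = 1020
Convert 1020 (decimal) → 1020 = 1×1000 + 2×10 → 一千零二十 (Chinese numeral)
一千零二十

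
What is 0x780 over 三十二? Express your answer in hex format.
Convert 0x780 (hexadecimal) → 7×256 + 8×16 = 1920 (decimal)
Convert 三十二 (Chinese numeral) → 3×10 + 2 = 32 (decimal)
Compute 1920 ÷ 32 = 60
Convert 60 (decimal) → 60 = 3×16 + 12 → 0x3C (hexadecimal)
0x3C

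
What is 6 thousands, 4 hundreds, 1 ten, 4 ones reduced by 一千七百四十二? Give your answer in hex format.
Convert 6 thousands, 4 hundreds, 1 ten, 4 ones (place-value notation) → 6×1000 + 4×100 + 1×10 + 4 = 6414 (decimal)
Convert 一千七百四十二 (Chinese numeral) → 1×1000 + 7×100 + 4×10 + 2 = 1742 (decimal)
Compute 6414 - 1742 = 4672
Convert 4672 (decimal) → 4672 = 1×4096 + 2×256 + 4×16 → 0x1240 (hexadecimal)
0x1240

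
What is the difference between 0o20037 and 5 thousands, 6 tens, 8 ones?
Convert 0o20037 (octal) → 2×4096 + 3×8 + 7 = 8223 (decimal)
Convert 5 thousands, 6 tens, 8 ones (place-value notation) → 5×1000 + 6×10 + 8 = 5068 (decimal)
Difference: |8223 - 5068| = 3155
3155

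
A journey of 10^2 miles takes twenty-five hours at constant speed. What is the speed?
Convert 10^2 (power) → 100 (decimal)
Convert twenty-five (English words) → 25 (decimal)
Compute 100 ÷ 25 = 4
4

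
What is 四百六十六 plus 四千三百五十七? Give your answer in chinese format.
Convert 四百六十六 (Chinese numeral) → 4×100 + 6×10 + 6 = 466 (decimal)
Convert 四千三百五十七 (Chinese numeral) → 4×1000 + 3×100 + 5×10 + 7 = 4357 (decimal)
Compute 466 + 4357 = 4823
Convert 4823 (decimal) → 4823 = 4×1000 + 8×100 + 2×10 + 3 → 四千八百二十三 (Chinese numeral)
四千八百二十三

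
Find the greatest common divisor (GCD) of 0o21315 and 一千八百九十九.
Convert 0o21315 (octal) → 2×4096 + 1×512 + 3×64 + 1×8 + 5 = 8909 (decimal)
Convert 一千八百九十九 (Chinese numeral) → 1×1000 + 8×100 + 9×10 + 9 = 1899 (decimal)
Compute gcd(8909, 1899) = 1
1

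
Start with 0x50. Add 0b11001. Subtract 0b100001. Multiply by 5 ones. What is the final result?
Convert 0x50 (hexadecimal) → 5×16 = 80 (decimal)
Start: 80
Convert 0b11001 (binary) → 16 + 8 + 1 = 25 (decimal)
80 + 25 = 105
Convert 0b100001 (binary) → 32 + 1 = 33 (decimal)
105 - 33 = 72
Convert 5 ones (place-value notation) → 5 (decimal)
72 × 5 = 360
360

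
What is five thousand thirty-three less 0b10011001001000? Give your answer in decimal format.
Convert five thousand thirty-three (English words) → 5×1000 + 33 = 5033 (decimal)
Convert 0b10011001001000 (binary) → 8192 + 1024 + 512 + 64 + 8 = 9800 (decimal)
Compute 5033 - 9800 = -4767
-4767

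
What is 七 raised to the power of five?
Convert 七 (Chinese numeral) → 7 (decimal)
Convert five (English words) → 5 (decimal)
Compute 7 ^ 5 = 16807
16807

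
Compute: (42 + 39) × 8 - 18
Parentheses first: 42 + 39 = 81
Multiply: 81 × 8 = 648
Subtract: 648 - 18 = 630
630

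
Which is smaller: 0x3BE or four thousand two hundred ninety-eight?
Convert 0x3BE (hexadecimal) → 3×256 + 11×16 + 14 = 958 (decimal)
Convert four thousand two hundred ninety-eight (English words) → 4×1000 + 2×100 + 98 = 4298 (decimal)
Compare 958 vs 4298: smaller = 958
958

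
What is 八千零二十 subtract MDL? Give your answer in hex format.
Convert 八千零二十 (Chinese numeral) → 8×1000 + 2×10 = 8020 (decimal)
Convert MDL (Roman numeral) → 1000 + 500 + 50 = 1550 (decimal)
Compute 8020 - 1550 = 6470
Convert 6470 (decimal) → 6470 = 1×4096 + 9×256 + 4×16 + 6 → 0x1946 (hexadecimal)
0x1946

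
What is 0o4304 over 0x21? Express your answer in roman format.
Convert 0o4304 (octal) → 4×512 + 3×64 + 4 = 2244 (decimal)
Convert 0x21 (hexadecimal) → 2×16 + 1 = 33 (decimal)
Compute 2244 ÷ 33 = 68
Convert 68 (decimal) → 68 = 50 + 10 + 5 + 1 + 1 + 1 → LXVIII (Roman numeral)
LXVIII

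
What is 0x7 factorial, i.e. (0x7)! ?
Convert 0x7 (hexadecimal) → 7 (decimal)
Compute 7! = 5040
5040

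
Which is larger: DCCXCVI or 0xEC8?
Convert DCCXCVI (Roman numeral) → 500 + 100 + 100 + 90 + 5 + 1 = 796 (decimal)
Convert 0xEC8 (hexadecimal) → 14×256 + 12×16 + 8 = 3784 (decimal)
Compare 796 vs 3784: larger = 3784
3784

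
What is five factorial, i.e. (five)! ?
Convert five (English words) → 5 (decimal)
Compute 5! = 120
120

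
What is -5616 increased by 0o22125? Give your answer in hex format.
Convert 0o22125 (octal) → 2×4096 + 2×512 + 1×64 + 2×8 + 5 = 9301 (decimal)
Compute -5616 + 9301 = 3685
Convert 3685 (decimal) → 3685 = 14×256 + 6×16 + 5 → 0xE65 (hexadecimal)
0xE65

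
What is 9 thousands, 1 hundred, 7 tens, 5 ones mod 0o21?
Convert 9 thousands, 1 hundred, 7 tens, 5 ones (place-value notation) → 9×1000 + 1×100 + 7×10 + 5 = 9175 (decimal)
Convert 0o21 (octal) → 2×8 + 1 = 17 (decimal)
Compute 9175 mod 17 = 12
12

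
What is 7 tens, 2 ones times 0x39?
Convert 7 tens, 2 ones (place-value notation) → 7×10 + 2 = 72 (decimal)
Convert 0x39 (hexadecimal) → 3×16 + 9 = 57 (decimal)
Compute 72 × 57 = 4104
4104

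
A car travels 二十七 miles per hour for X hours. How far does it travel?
Convert 二十七 (Chinese numeral) → 2×10 + 7 = 27 (decimal)
Convert X (Roman numeral) → 10 (decimal)
Compute 27 × 10 = 270
270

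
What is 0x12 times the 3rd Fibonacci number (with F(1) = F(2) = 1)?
Convert 0x12 (hexadecimal) → 1×16 + 2 = 18 (decimal)
Convert the 3rd Fibonacci number (with F(1) = F(2) = 1) (Fibonacci index) → 1, 1, 2 → 2 (decimal)
Compute 18 × 2 = 36
36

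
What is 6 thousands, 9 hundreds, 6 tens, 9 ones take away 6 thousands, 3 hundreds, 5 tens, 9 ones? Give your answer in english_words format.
Convert 6 thousands, 9 hundreds, 6 tens, 9 ones (place-value notation) → 6×1000 + 9×100 + 6×10 + 9 = 6969 (decimal)
Convert 6 thousands, 3 hundreds, 5 tens, 9 ones (place-value notation) → 6×1000 + 3×100 + 5×10 + 9 = 6359 (decimal)
Compute 6969 - 6359 = 610
Convert 610 (decimal) → 610 = 6×100 + 10 → six hundred ten (English words)
six hundred ten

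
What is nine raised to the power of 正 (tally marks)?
Convert nine (English words) → 9 (decimal)
Convert 正 (tally marks) → 5 (decimal)
Compute 9 ^ 5 = 59049
59049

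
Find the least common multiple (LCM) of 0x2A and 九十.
Convert 0x2A (hexadecimal) → 2×16 + 10 = 42 (decimal)
Convert 九十 (Chinese numeral) → 9×10 = 90 (decimal)
Compute lcm(42, 90) = 630
630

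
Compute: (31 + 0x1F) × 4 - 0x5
Convert 0x1F (hexadecimal) → 1×16 + 15 = 31 (decimal)
Convert 0x5 (hexadecimal) → 5 (decimal)
Expression in decimal: (31 + 31) × 4 - 5
Parentheses first: 31 + 31 = 62
Multiply: 62 × 4 = 248
Subtract: 248 - 5 = 243
243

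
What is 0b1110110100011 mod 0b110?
Convert 0b1110110100011 (binary) → 4096 + 2048 + 1024 + 256 + 128 + 32 + 2 + 1 = 7587 (decimal)
Convert 0b110 (binary) → 4 + 2 = 6 (decimal)
Compute 7587 mod 6 = 3
3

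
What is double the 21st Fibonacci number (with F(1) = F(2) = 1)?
The 21st Fibonacci number (with F(1) = F(2) = 1) = 10946
Compute 10946 × 2 = 21892
21892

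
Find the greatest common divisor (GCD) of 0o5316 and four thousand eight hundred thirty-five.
Convert 0o5316 (octal) → 5×512 + 3×64 + 1×8 + 6 = 2766 (decimal)
Convert four thousand eight hundred thirty-five (English words) → 4×1000 + 8×100 + 35 = 4835 (decimal)
Compute gcd(2766, 4835) = 1
1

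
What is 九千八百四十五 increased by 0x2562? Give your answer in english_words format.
Convert 九千八百四十五 (Chinese numeral) → 9×1000 + 8×100 + 4×10 + 5 = 9845 (decimal)
Convert 0x2562 (hexadecimal) → 2×4096 + 5×256 + 6×16 + 2 = 9570 (decimal)
Compute 9845 + 9570 = 19415
Convert 19415 (decimal) → 19415 = 19×1000 + 4×100 + 15 → nineteen thousand four hundred fifteen (English words)
nineteen thousand four hundred fifteen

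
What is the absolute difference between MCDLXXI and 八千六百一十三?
Convert MCDLXXI (Roman numeral) → 1000 + 400 + 50 + 10 + 10 + 1 = 1471 (decimal)
Convert 八千六百一十三 (Chinese numeral) → 8×1000 + 6×100 + 1×10 + 3 = 8613 (decimal)
Compute |1471 - 8613| = 7142
7142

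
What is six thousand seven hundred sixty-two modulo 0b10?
Convert six thousand seven hundred sixty-two (English words) → 6×1000 + 7×100 + 62 = 6762 (decimal)
Convert 0b10 (binary) → 2 (decimal)
Compute 6762 mod 2 = 0
0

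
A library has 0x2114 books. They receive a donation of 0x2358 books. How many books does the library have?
Convert 0x2114 (hexadecimal) → 2×4096 + 1×256 + 1×16 + 4 = 8468 (decimal)
Convert 0x2358 (hexadecimal) → 2×4096 + 3×256 + 5×16 + 8 = 9048 (decimal)
Compute 8468 + 9048 = 17516
17516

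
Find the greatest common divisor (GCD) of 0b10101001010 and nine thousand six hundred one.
Convert 0b10101001010 (binary) → 1024 + 256 + 64 + 8 + 2 = 1354 (decimal)
Convert nine thousand six hundred one (English words) → 9×1000 + 6×100 + 1 = 9601 (decimal)
Compute gcd(1354, 9601) = 1
1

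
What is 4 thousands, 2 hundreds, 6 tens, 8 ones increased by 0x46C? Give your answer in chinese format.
Convert 4 thousands, 2 hundreds, 6 tens, 8 ones (place-value notation) → 4×1000 + 2×100 + 6×10 + 8 = 4268 (decimal)
Convert 0x46C (hexadecimal) → 4×256 + 6×16 + 12 = 1132 (decimal)
Compute 4268 + 1132 = 5400
Convert 5400 (decimal) → 5400 = 5×1000 + 4×100 → 五千四百 (Chinese numeral)
五千四百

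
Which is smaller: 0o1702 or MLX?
Convert 0o1702 (octal) → 1×512 + 7×64 + 2 = 962 (decimal)
Convert MLX (Roman numeral) → 1000 + 50 + 10 = 1060 (decimal)
Compare 962 vs 1060: smaller = 962
962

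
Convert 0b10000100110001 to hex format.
Convert 0b10000100110001 (binary) → 8192 + 256 + 32 + 16 + 1 = 8497 (decimal)
Convert 8497 (decimal) → 8497 = 2×4096 + 1×256 + 3×16 + 1 → 0x2131 (hexadecimal)
0x2131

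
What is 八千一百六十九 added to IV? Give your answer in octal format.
Convert 八千一百六十九 (Chinese numeral) → 8×1000 + 1×100 + 6×10 + 9 = 8169 (decimal)
Convert IV (Roman numeral) → 4 (decimal)
Compute 8169 + 4 = 8173
Convert 8173 (decimal) → 8173 = 1×4096 + 7×512 + 7×64 + 5×8 + 5 → 0o17755 (octal)
0o17755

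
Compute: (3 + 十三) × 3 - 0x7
Convert 十三 (Chinese numeral) → 1×10 + 3 = 13 (decimal)
Convert 0x7 (hexadecimal) → 7 (decimal)
Expression in decimal: (3 + 13) × 3 - 7
Parentheses first: 3 + 13 = 16
Multiply: 16 × 3 = 48
Subtract: 48 - 7 = 41
41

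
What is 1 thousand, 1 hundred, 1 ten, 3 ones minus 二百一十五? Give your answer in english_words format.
Convert 1 thousand, 1 hundred, 1 ten, 3 ones (place-value notation) → 1×1000 + 1×100 + 1×10 + 3 = 1113 (decimal)
Convert 二百一十五 (Chinese numeral) → 2×100 + 1×10 + 5 = 215 (decimal)
Compute 1113 - 215 = 898
Convert 898 (decimal) → 898 = 8×100 + 98 → eight hundred ninety-eight (English words)
eight hundred ninety-eight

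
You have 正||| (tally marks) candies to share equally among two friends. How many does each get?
Convert 正||| (tally marks) → 5 + 3 = 8 (decimal)
Convert two (English words) → 2 (decimal)
Compute 8 ÷ 2 = 4
4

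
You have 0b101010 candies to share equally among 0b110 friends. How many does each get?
Convert 0b101010 (binary) → 32 + 8 + 2 = 42 (decimal)
Convert 0b110 (binary) → 4 + 2 = 6 (decimal)
Compute 42 ÷ 6 = 7
7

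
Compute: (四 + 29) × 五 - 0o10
Convert 四 (Chinese numeral) → 4 (decimal)
Convert 五 (Chinese numeral) → 5 (decimal)
Convert 0o10 (octal) → 1×8 = 8 (decimal)
Expression in decimal: (4 + 29) × 5 - 8
Parentheses first: 4 + 29 = 33
Multiply: 33 × 5 = 165
Subtract: 165 - 8 = 157
157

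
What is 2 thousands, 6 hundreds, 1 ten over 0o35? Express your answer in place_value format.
Convert 2 thousands, 6 hundreds, 1 ten (place-value notation) → 2×1000 + 6×100 + 1×10 = 2610 (decimal)
Convert 0o35 (octal) → 3×8 + 5 = 29 (decimal)
Compute 2610 ÷ 29 = 90
Convert 90 (decimal) → 90 = 9×10 → 9 tens (place-value notation)
9 tens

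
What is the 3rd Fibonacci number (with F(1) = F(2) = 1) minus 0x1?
The 3rd Fibonacci number (with F(1) = F(2) = 1): 1, 1, 2 → 2
Convert 0x1 (hexadecimal) → 1 (decimal)
Compute 2 - 1 = 1
1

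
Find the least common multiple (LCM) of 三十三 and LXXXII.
Convert 三十三 (Chinese numeral) → 3×10 + 3 = 33 (decimal)
Convert LXXXII (Roman numeral) → 50 + 10 + 10 + 10 + 1 + 1 = 82 (decimal)
Compute lcm(33, 82) = 2706
2706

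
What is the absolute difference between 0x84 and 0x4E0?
Convert 0x84 (hexadecimal) → 8×16 + 4 = 132 (decimal)
Convert 0x4E0 (hexadecimal) → 4×256 + 14×16 = 1248 (decimal)
Compute |132 - 1248| = 1116
1116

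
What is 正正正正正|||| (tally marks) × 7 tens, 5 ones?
Convert 正正正正正|||| (tally marks) → 5 + 5 + 5 + 5 + 5 + 4 = 29 (decimal)
Convert 7 tens, 5 ones (place-value notation) → 7×10 + 5 = 75 (decimal)
Compute 29 × 75 = 2175
2175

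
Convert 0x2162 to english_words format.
Convert 0x2162 (hexadecimal) → 2×4096 + 1×256 + 6×16 + 2 = 8546 (decimal)
Convert 8546 (decimal) → 8546 = 8×1000 + 5×100 + 46 → eight thousand five hundred forty-six (English words)
eight thousand five hundred forty-six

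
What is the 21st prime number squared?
The 21st prime number = 73
Compute 73² = 73 × 73 = 5329
5329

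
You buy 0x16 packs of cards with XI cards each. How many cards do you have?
Convert XI (Roman numeral) → 10 + 1 = 11 (decimal)
Convert 0x16 (hexadecimal) → 1×16 + 6 = 22 (decimal)
Compute 11 × 22 = 242
242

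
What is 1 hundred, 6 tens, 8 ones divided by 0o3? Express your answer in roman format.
Convert 1 hundred, 6 tens, 8 ones (place-value notation) → 1×100 + 6×10 + 8 = 168 (decimal)
Convert 0o3 (octal) → 3 (decimal)
Compute 168 ÷ 3 = 56
Convert 56 (decimal) → 56 = 50 + 5 + 1 → LVI (Roman numeral)
LVI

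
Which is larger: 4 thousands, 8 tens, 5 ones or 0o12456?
Convert 4 thousands, 8 tens, 5 ones (place-value notation) → 4×1000 + 8×10 + 5 = 4085 (decimal)
Convert 0o12456 (octal) → 1×4096 + 2×512 + 4×64 + 5×8 + 6 = 5422 (decimal)
Compare 4085 vs 5422: larger = 5422
5422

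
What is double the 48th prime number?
The 48th prime number = 223
Compute 223 × 2 = 446
446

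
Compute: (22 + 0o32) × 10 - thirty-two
Convert 0o32 (octal) → 3×8 + 2 = 26 (decimal)
Convert thirty-two (English words) → 32 (decimal)
Expression in decimal: (22 + 26) × 10 - 32
Parentheses first: 22 + 26 = 48
Multiply: 48 × 10 = 480
Subtract: 480 - 32 = 448
448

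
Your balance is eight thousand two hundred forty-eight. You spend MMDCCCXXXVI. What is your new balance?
Convert eight thousand two hundred forty-eight (English words) → 8×1000 + 2×100 + 48 = 8248 (decimal)
Convert MMDCCCXXXVI (Roman numeral) → 1000 + 1000 + 500 + 100 + 100 + 100 + 10 + 10 + 10 + 5 + 1 = 2836 (decimal)
Compute 8248 - 2836 = 5412
5412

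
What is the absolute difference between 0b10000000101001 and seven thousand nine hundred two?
Convert 0b10000000101001 (binary) → 8192 + 32 + 8 + 1 = 8233 (decimal)
Convert seven thousand nine hundred two (English words) → 7×1000 + 9×100 + 2 = 7902 (decimal)
Compute |8233 - 7902| = 331
331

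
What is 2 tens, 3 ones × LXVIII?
Convert 2 tens, 3 ones (place-value notation) → 2×10 + 3 = 23 (decimal)
Convert LXVIII (Roman numeral) → 50 + 10 + 5 + 1 + 1 + 1 = 68 (decimal)
Compute 23 × 68 = 1564
1564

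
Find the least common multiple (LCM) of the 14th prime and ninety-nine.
Convert the 14th prime (prime index) → 43 (decimal)
Convert ninety-nine (English words) → 99 (decimal)
Compute lcm(43, 99) = 4257
4257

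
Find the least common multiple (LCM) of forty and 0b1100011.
Convert forty (English words) → 40 (decimal)
Convert 0b1100011 (binary) → 64 + 32 + 2 + 1 = 99 (decimal)
Compute lcm(40, 99) = 3960
3960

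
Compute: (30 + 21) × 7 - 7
Parentheses first: 30 + 21 = 51
Multiply: 51 × 7 = 357
Subtract: 357 - 7 = 350
350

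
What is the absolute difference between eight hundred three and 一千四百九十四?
Convert eight hundred three (English words) → 8×100 + 3 = 803 (decimal)
Convert 一千四百九十四 (Chinese numeral) → 1×1000 + 4×100 + 9×10 + 4 = 1494 (decimal)
Compute |803 - 1494| = 691
691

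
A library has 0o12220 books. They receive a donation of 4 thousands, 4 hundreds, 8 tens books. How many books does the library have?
Convert 0o12220 (octal) → 1×4096 + 2×512 + 2×64 + 2×8 = 5264 (decimal)
Convert 4 thousands, 4 hundreds, 8 tens (place-value notation) → 4×1000 + 4×100 + 8×10 = 4480 (decimal)
Compute 5264 + 4480 = 9744
9744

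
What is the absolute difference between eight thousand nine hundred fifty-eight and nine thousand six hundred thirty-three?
Convert eight thousand nine hundred fifty-eight (English words) → 8×1000 + 9×100 + 58 = 8958 (decimal)
Convert nine thousand six hundred thirty-three (English words) → 9×1000 + 6×100 + 33 = 9633 (decimal)
Compute |8958 - 9633| = 675
675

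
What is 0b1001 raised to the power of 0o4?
Convert 0b1001 (binary) → 8 + 1 = 9 (decimal)
Convert 0o4 (octal) → 4 (decimal)
Compute 9 ^ 4 = 6561
6561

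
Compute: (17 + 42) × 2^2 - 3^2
Convert 2^2 (power) → 4 (decimal)
Convert 3^2 (power) → 9 (decimal)
Expression in decimal: (17 + 42) × 4 - 9
Parentheses first: 17 + 42 = 59
Multiply: 59 × 4 = 236
Subtract: 236 - 9 = 227
227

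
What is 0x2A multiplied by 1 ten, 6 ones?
Convert 0x2A (hexadecimal) → 2×16 + 10 = 42 (decimal)
Convert 1 ten, 6 ones (place-value notation) → 1×10 + 6 = 16 (decimal)
Compute 42 × 16 = 672
672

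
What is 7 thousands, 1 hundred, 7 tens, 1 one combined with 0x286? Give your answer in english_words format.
Convert 7 thousands, 1 hundred, 7 tens, 1 one (place-value notation) → 7×1000 + 1×100 + 7×10 + 1 = 7171 (decimal)
Convert 0x286 (hexadecimal) → 2×256 + 8×16 + 6 = 646 (decimal)
Compute 7171 + 646 = 7817
Convert 7817 (decimal) → 7817 = 7×1000 + 8×100 + 17 → seven thousand eight hundred seventeen (English words)
seven thousand eight hundred seventeen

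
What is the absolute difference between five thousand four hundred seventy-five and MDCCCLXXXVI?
Convert five thousand four hundred seventy-five (English words) → 5×1000 + 4×100 + 75 = 5475 (decimal)
Convert MDCCCLXXXVI (Roman numeral) → 1000 + 500 + 100 + 100 + 100 + 50 + 10 + 10 + 10 + 5 + 1 = 1886 (decimal)
Compute |5475 - 1886| = 3589
3589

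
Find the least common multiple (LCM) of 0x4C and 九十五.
Convert 0x4C (hexadecimal) → 4×16 + 12 = 76 (decimal)
Convert 九十五 (Chinese numeral) → 9×10 + 5 = 95 (decimal)
Compute lcm(76, 95) = 380
380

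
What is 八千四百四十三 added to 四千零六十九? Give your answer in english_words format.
Convert 八千四百四十三 (Chinese numeral) → 8×1000 + 4×100 + 4×10 + 3 = 8443 (decimal)
Convert 四千零六十九 (Chinese numeral) → 4×1000 + 6×10 + 9 = 4069 (decimal)
Compute 8443 + 4069 = 12512
Convert 12512 (decimal) → 12512 = 12×1000 + 5×100 + 12 → twelve thousand five hundred twelve (English words)
twelve thousand five hundred twelve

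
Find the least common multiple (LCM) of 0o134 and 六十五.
Convert 0o134 (octal) → 1×64 + 3×8 + 4 = 92 (decimal)
Convert 六十五 (Chinese numeral) → 6×10 + 5 = 65 (decimal)
Compute lcm(92, 65) = 5980
5980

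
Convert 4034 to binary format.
Convert 4034 (decimal) → 4034 = 2048 + 1024 + 512 + 256 + 128 + 64 + 2 → 0b111111000010 (binary)
0b111111000010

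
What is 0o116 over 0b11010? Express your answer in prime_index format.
Convert 0o116 (octal) → 1×64 + 1×8 + 6 = 78 (decimal)
Convert 0b11010 (binary) → 16 + 8 + 2 = 26 (decimal)
Compute 78 ÷ 26 = 3
Convert 3 (decimal) → the 2nd prime (prime index)
the 2nd prime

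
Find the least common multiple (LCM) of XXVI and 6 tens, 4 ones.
Convert XXVI (Roman numeral) → 10 + 10 + 5 + 1 = 26 (decimal)
Convert 6 tens, 4 ones (place-value notation) → 6×10 + 4 = 64 (decimal)
Compute lcm(26, 64) = 832
832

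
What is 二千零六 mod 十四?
Convert 二千零六 (Chinese numeral) → 2×1000 + 6 = 2006 (decimal)
Convert 十四 (Chinese numeral) → 1×10 + 4 = 14 (decimal)
Compute 2006 mod 14 = 4
4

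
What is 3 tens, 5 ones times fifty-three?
Convert 3 tens, 5 ones (place-value notation) → 3×10 + 5 = 35 (decimal)
Convert fifty-three (English words) → 53 (decimal)
Compute 35 × 53 = 1855
1855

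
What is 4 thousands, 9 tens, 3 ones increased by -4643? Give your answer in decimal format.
Convert 4 thousands, 9 tens, 3 ones (place-value notation) → 4×1000 + 9×10 + 3 = 4093 (decimal)
Compute 4093 + -4643 = -550
-550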